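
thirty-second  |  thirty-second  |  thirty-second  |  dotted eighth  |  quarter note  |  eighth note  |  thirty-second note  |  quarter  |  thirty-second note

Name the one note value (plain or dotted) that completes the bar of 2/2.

thirty-second note

The bar of 2/2 = 32 thirty-second notes.
Each duration in thirty-second notes: thirty-second = 1; thirty-second = 1; thirty-second = 1; dotted eighth = 6; quarter note = 8; eighth note = 4; thirty-second note = 1; quarter = 8; thirty-second note = 1.
Adding: 1 + 1 + 1 + 6 + 8 + 4 + 1 + 8 + 1 = 31.
Remaining: 32 − 31 = 1 thirty-second note, which is a thirty-second note.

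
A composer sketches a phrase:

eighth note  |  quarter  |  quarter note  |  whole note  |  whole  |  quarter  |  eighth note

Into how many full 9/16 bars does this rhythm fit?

One bar of 9/16 = 9 sixteenth notes.
Each duration in sixteenth notes: eighth note = 2; quarter = 4; quarter note = 4; whole note = 16; whole = 16; quarter = 4; eighth note = 2.
Sum: 2 + 4 + 4 + 16 + 16 + 4 + 2 = 48.
48 ÷ 9 = 5 complete bars with 3 left over.

5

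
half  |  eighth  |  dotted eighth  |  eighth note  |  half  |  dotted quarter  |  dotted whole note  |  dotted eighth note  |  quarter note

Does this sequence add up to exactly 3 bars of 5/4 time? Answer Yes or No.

One bar of 5/4 = 20 sixteenth notes, so 3 bars = 60.
Each duration in sixteenth notes: half = 8; eighth = 2; dotted eighth = 3; eighth note = 2; half = 8; dotted quarter = 6; dotted whole note = 24; dotted eighth note = 3; quarter note = 4.
Altogether 8 + 2 + 3 + 2 + 8 + 6 + 24 + 3 + 4 = 60.
60 equals 60, so the answer is Yes.

Yes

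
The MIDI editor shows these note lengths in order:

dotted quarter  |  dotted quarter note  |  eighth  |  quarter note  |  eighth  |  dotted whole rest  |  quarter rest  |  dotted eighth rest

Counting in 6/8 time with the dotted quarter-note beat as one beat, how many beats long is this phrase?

One dotted quarter-note beat = 6 sixteenth notes.
Express everything in sixteenth notes: dotted quarter = 6; dotted quarter note = 6; eighth = 2; quarter note = 4; eighth = 2; dotted whole rest = 24; quarter rest = 4; dotted eighth rest = 3.
Altogether 6 + 6 + 2 + 4 + 2 + 24 + 4 + 3 = 51.
51 ÷ 6 = 8.5 beats.

8.5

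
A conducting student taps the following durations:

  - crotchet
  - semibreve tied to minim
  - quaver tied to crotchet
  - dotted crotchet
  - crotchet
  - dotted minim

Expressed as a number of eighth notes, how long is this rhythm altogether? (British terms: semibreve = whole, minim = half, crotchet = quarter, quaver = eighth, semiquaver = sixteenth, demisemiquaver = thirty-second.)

28

Convert each value to eighth notes: crotchet = 2; semibreve tied to minim (semibreve + minim) = 12; quaver tied to crotchet (quaver + crotchet) = 3; dotted crotchet = 3; crotchet = 2; dotted minim = 6.
Total: 2 + 12 + 3 + 3 + 2 + 6 = 28 eighth notes.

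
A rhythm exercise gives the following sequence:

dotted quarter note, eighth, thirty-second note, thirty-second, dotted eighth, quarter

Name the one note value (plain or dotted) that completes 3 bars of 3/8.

3 bars of 3/8 = 36 thirty-second notes.
Each duration in thirty-second notes: dotted quarter note = 12; eighth = 4; thirty-second note = 1; thirty-second = 1; dotted eighth = 6; quarter = 8.
Adding: 12 + 4 + 1 + 1 + 6 + 8 = 32.
Remaining: 36 − 32 = 4 thirty-second notes, which is a eighth note.

eighth note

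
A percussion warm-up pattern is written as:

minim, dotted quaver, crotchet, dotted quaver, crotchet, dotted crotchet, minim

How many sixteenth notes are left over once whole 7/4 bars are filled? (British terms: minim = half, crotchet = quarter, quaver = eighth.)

One bar of 7/4 = 28 sixteenth notes.
Each duration in sixteenth notes: minim = 8; dotted quaver = 3; crotchet = 4; dotted quaver = 3; crotchet = 4; dotted crotchet = 6; minim = 8.
Total: 8 + 3 + 4 + 3 + 4 + 6 + 8 = 36.
36 ÷ 28 = 1 complete bar with 8 sixteenth notes remaining.

8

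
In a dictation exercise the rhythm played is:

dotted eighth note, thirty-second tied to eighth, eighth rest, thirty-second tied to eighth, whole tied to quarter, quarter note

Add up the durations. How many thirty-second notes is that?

In thirty-second notes: dotted eighth note = 6; thirty-second tied to eighth (thirty-second + eighth) = 5; eighth rest = 4; thirty-second tied to eighth (thirty-second + eighth) = 5; whole tied to quarter (whole + quarter) = 40; quarter note = 8.
Adding: 6 + 5 + 4 + 5 + 40 + 8 = 68 thirty-second notes.

68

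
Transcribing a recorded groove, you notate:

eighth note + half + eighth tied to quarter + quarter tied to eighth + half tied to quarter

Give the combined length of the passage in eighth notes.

Convert each value to eighth notes: eighth note = 1; half = 4; eighth tied to quarter (eighth + quarter) = 3; quarter tied to eighth (quarter + eighth) = 3; half tied to quarter (half + quarter) = 6.
Adding: 1 + 4 + 3 + 3 + 6 = 17 eighth notes.

17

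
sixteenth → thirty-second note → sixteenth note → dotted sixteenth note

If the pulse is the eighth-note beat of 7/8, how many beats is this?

2

One eighth-note beat = 4 thirty-second notes.
Each duration in thirty-second notes: sixteenth = 2; thirty-second note = 1; sixteenth note = 2; dotted sixteenth note = 3.
Altogether 2 + 1 + 2 + 3 = 8.
8 ÷ 4 = 2 beats.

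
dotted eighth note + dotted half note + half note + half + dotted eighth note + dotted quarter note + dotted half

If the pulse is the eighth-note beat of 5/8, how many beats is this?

26

One eighth-note beat = 2 sixteenth notes.
Express everything in sixteenth notes: dotted eighth note = 3; dotted half note = 12; half note = 8; half = 8; dotted eighth note = 3; dotted quarter note = 6; dotted half = 12.
Altogether 3 + 12 + 8 + 8 + 3 + 6 + 12 = 52.
52 ÷ 2 = 26 beats.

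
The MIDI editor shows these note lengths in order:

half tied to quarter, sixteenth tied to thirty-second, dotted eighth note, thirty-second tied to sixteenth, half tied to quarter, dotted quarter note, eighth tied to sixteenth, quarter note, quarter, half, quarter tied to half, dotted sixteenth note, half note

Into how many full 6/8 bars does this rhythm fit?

6

One bar of 6/8 = 24 thirty-second notes.
Convert each value to thirty-second notes: half tied to quarter (half + quarter) = 24; sixteenth tied to thirty-second (sixteenth + thirty-second) = 3; dotted eighth note = 6; thirty-second tied to sixteenth (thirty-second + sixteenth) = 3; half tied to quarter (half + quarter) = 24; dotted quarter note = 12; eighth tied to sixteenth (eighth + sixteenth) = 6; quarter note = 8; quarter = 8; half = 16; quarter tied to half (quarter + half) = 24; dotted sixteenth note = 3; half note = 16.
Adding: 24 + 3 + 6 + 3 + 24 + 12 + 6 + 8 + 8 + 16 + 24 + 3 + 16 = 153.
153 ÷ 24 = 6 complete bars with 9 left over.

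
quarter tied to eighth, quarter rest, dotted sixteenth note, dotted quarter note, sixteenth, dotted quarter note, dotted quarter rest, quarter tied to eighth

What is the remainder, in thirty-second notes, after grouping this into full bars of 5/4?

33

One bar of 5/4 = 40 thirty-second notes.
Working in thirty-second notes: quarter tied to eighth (quarter + eighth) = 12; quarter rest = 8; dotted sixteenth note = 3; dotted quarter note = 12; sixteenth = 2; dotted quarter note = 12; dotted quarter rest = 12; quarter tied to eighth (quarter + eighth) = 12.
Adding: 12 + 8 + 3 + 12 + 2 + 12 + 12 + 12 = 73.
73 ÷ 40 = 1 complete bar with 33 thirty-second notes remaining.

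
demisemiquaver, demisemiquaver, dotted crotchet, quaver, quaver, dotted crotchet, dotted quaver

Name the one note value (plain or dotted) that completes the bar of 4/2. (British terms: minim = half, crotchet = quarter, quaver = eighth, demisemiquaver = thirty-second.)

The bar of 4/2 = 64 thirty-second notes.
Convert each value to thirty-second notes: demisemiquaver = 1; demisemiquaver = 1; dotted crotchet = 12; quaver = 4; quaver = 4; dotted crotchet = 12; dotted quaver = 6.
Adding: 1 + 1 + 12 + 4 + 4 + 12 + 6 = 40.
Remaining: 64 − 40 = 24 thirty-second notes, which is a dotted half note.

dotted half note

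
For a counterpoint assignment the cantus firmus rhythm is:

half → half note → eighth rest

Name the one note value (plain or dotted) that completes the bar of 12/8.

dotted quarter note

The bar of 12/8 = 12 eighth notes.
Working in eighth notes: half = 4; half note = 4; eighth rest = 1.
Sum: 4 + 4 + 1 = 9.
Remaining: 12 − 9 = 3 eighth notes, which is a dotted quarter note.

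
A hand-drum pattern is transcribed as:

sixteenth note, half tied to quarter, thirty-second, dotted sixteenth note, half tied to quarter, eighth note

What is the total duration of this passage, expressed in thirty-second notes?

In thirty-second notes: sixteenth note = 2; half tied to quarter (half + quarter) = 24; thirty-second = 1; dotted sixteenth note = 3; half tied to quarter (half + quarter) = 24; eighth note = 4.
Altogether 2 + 24 + 1 + 3 + 24 + 4 = 58 thirty-second notes.

58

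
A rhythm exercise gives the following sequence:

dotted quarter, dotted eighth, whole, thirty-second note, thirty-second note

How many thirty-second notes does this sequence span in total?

In thirty-second notes: dotted quarter = 12; dotted eighth = 6; whole = 32; thirty-second note = 1; thirty-second note = 1.
Altogether 12 + 6 + 32 + 1 + 1 = 52 thirty-second notes.

52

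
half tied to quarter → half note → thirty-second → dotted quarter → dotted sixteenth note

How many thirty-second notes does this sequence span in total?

56

Working in thirty-second notes: half tied to quarter (half + quarter) = 24; half note = 16; thirty-second = 1; dotted quarter = 12; dotted sixteenth note = 3.
Adding: 24 + 16 + 1 + 12 + 3 = 56 thirty-second notes.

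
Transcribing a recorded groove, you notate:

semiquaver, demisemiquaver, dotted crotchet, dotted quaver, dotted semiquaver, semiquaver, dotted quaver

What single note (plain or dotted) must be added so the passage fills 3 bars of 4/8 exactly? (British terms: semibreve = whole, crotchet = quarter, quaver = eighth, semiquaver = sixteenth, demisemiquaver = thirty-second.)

3 bars of 4/8 = 48 thirty-second notes.
Express everything in thirty-second notes: semiquaver = 2; demisemiquaver = 1; dotted crotchet = 12; dotted quaver = 6; dotted semiquaver = 3; semiquaver = 2; dotted quaver = 6.
Adding: 2 + 1 + 12 + 6 + 3 + 2 + 6 = 32.
Remaining: 48 − 32 = 16 thirty-second notes, which is a half note.

half note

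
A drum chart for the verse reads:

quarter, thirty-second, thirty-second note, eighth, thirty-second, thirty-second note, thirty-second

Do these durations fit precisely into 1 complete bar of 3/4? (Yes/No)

One bar of 3/4 = 24 thirty-second notes.
Express everything in thirty-second notes: quarter = 8; thirty-second = 1; thirty-second note = 1; eighth = 4; thirty-second = 1; thirty-second note = 1; thirty-second = 1.
Adding: 8 + 1 + 1 + 4 + 1 + 1 + 1 = 17.
17 falls short of 24, so the answer is No.

No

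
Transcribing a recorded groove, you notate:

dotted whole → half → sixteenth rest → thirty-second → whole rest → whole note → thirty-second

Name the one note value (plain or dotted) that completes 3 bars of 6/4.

3 bars of 6/4 = 144 thirty-second notes.
In thirty-second notes: dotted whole = 48; half = 16; sixteenth rest = 2; thirty-second = 1; whole rest = 32; whole note = 32; thirty-second = 1.
Total: 48 + 16 + 2 + 1 + 32 + 32 + 1 = 132.
Remaining: 144 − 132 = 12 thirty-second notes, which is a dotted quarter note.

dotted quarter note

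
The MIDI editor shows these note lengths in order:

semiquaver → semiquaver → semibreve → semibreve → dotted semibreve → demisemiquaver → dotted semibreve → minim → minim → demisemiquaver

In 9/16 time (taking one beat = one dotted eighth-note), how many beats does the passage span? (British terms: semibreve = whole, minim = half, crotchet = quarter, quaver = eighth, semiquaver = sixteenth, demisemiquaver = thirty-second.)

33

One dotted eighth-note beat = 6 thirty-second notes.
In thirty-second notes: semiquaver = 2; semiquaver = 2; semibreve = 32; semibreve = 32; dotted semibreve = 48; demisemiquaver = 1; dotted semibreve = 48; minim = 16; minim = 16; demisemiquaver = 1.
Total: 2 + 2 + 32 + 32 + 48 + 1 + 48 + 16 + 16 + 1 = 198.
198 ÷ 6 = 33 beats.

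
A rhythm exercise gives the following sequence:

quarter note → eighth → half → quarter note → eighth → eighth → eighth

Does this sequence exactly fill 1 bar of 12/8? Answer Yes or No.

One bar of 12/8 = 12 eighth notes.
Convert each value to eighth notes: quarter note = 2; eighth = 1; half = 4; quarter note = 2; eighth = 1; eighth = 1; eighth = 1.
Adding: 2 + 1 + 4 + 2 + 1 + 1 + 1 = 12.
12 equals 12, so the answer is Yes.

Yes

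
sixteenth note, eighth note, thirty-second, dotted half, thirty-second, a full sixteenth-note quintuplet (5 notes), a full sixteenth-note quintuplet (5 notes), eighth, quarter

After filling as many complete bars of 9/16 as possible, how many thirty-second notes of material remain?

One bar of 9/16 = 18 thirty-second notes.
Each duration in thirty-second notes: sixteenth note = 2; eighth note = 4; thirty-second = 1; dotted half = 24; thirty-second = 1; a full sixteenth-note quintuplet (5 notes) (five quintuplet sixteenths span one quarter) = 8; a full sixteenth-note quintuplet (5 notes) (five quintuplet sixteenths span one quarter) = 8; eighth = 4; quarter = 8.
Adding: 2 + 4 + 1 + 24 + 1 + 8 + 8 + 4 + 8 = 60.
60 ÷ 18 = 3 complete bars with 6 thirty-second notes remaining.

6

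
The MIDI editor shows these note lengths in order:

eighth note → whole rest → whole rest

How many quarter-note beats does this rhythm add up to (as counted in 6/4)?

8.5

One quarter-note beat = 2 eighth notes.
Express everything in eighth notes: eighth note = 1; whole rest = 8; whole rest = 8.
Adding: 1 + 8 + 8 = 17.
17 ÷ 2 = 8.5 beats.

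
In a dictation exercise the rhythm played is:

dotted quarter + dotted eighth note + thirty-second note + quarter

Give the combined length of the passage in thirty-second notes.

27

Express everything in thirty-second notes: dotted quarter = 12; dotted eighth note = 6; thirty-second note = 1; quarter = 8.
Adding: 12 + 6 + 1 + 8 = 27 thirty-second notes.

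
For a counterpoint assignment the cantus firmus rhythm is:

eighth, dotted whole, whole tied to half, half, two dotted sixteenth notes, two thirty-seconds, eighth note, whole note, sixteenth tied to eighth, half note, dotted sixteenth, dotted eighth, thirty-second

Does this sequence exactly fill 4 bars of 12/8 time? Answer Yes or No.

One bar of 12/8 = 48 thirty-second notes, so 4 bars = 192.
Convert each value to thirty-second notes: eighth = 4; dotted whole = 48; whole tied to half (whole + half) = 48; half = 16; dotted sixteenth note = 3; dotted sixteenth note = 3; thirty-second = 1; thirty-second = 1; eighth note = 4; whole note = 32; sixteenth tied to eighth (sixteenth + eighth) = 6; half note = 16; dotted sixteenth = 3; dotted eighth = 6; thirty-second = 1.
Total: 4 + 48 + 48 + 16 + 3 + 3 + 1 + 1 + 4 + 32 + 6 + 16 + 3 + 6 + 1 = 192.
192 equals 192, so the answer is Yes.

Yes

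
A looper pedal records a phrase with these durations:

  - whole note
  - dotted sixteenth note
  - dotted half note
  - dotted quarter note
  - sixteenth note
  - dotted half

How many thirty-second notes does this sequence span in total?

97

In thirty-second notes: whole note = 32; dotted sixteenth note = 3; dotted half note = 24; dotted quarter note = 12; sixteenth note = 2; dotted half = 24.
Adding: 32 + 3 + 24 + 12 + 2 + 24 = 97 thirty-second notes.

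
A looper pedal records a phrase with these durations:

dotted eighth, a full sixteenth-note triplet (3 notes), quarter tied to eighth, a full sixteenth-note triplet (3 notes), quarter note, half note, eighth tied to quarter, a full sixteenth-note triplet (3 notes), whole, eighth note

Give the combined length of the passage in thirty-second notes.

102

In thirty-second notes: dotted eighth = 6; a full sixteenth-note triplet (3 notes) (three triplet sixteenths span one eighth) = 4; quarter tied to eighth (quarter + eighth) = 12; a full sixteenth-note triplet (3 notes) (three triplet sixteenths span one eighth) = 4; quarter note = 8; half note = 16; eighth tied to quarter (eighth + quarter) = 12; a full sixteenth-note triplet (3 notes) (three triplet sixteenths span one eighth) = 4; whole = 32; eighth note = 4.
Sum: 6 + 4 + 12 + 4 + 8 + 16 + 12 + 4 + 32 + 4 = 102 thirty-second notes.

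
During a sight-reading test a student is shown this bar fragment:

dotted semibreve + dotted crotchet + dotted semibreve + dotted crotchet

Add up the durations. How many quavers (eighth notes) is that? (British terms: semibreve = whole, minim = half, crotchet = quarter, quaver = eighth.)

In eighth notes: dotted semibreve = 12; dotted crotchet = 3; dotted semibreve = 12; dotted crotchet = 3.
Total: 12 + 3 + 12 + 3 = 30 eighth notes.

30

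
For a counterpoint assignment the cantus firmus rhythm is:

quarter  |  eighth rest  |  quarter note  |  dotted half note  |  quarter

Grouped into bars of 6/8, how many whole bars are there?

One bar of 6/8 = 6 eighth notes.
Express everything in eighth notes: quarter = 2; eighth rest = 1; quarter note = 2; dotted half note = 6; quarter = 2.
Adding: 2 + 1 + 2 + 6 + 2 = 13.
13 ÷ 6 = 2 complete bars with 1 left over.

2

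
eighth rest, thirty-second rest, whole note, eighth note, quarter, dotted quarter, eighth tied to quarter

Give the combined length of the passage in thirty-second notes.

Each duration in thirty-second notes: eighth rest = 4; thirty-second rest = 1; whole note = 32; eighth note = 4; quarter = 8; dotted quarter = 12; eighth tied to quarter (eighth + quarter) = 12.
Adding: 4 + 1 + 32 + 4 + 8 + 12 + 12 = 73 thirty-second notes.

73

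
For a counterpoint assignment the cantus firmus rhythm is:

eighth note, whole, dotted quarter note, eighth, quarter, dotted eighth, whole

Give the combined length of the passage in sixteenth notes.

49

Convert each value to sixteenth notes: eighth note = 2; whole = 16; dotted quarter note = 6; eighth = 2; quarter = 4; dotted eighth = 3; whole = 16.
Sum: 2 + 16 + 6 + 2 + 4 + 3 + 16 = 49 sixteenth notes.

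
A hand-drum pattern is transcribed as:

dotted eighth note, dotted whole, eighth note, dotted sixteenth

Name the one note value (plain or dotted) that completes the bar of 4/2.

dotted sixteenth note

The bar of 4/2 = 64 thirty-second notes.
Working in thirty-second notes: dotted eighth note = 6; dotted whole = 48; eighth note = 4; dotted sixteenth = 3.
Altogether 6 + 48 + 4 + 3 = 61.
Remaining: 64 − 61 = 3 thirty-second notes, which is a dotted sixteenth note.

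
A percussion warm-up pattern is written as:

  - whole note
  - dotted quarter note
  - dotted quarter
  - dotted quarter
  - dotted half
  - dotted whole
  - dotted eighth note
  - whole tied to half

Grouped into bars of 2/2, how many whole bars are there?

6

One bar of 2/2 = 16 sixteenth notes.
Convert each value to sixteenth notes: whole note = 16; dotted quarter note = 6; dotted quarter = 6; dotted quarter = 6; dotted half = 12; dotted whole = 24; dotted eighth note = 3; whole tied to half (whole + half) = 24.
Altogether 16 + 6 + 6 + 6 + 12 + 24 + 3 + 24 = 97.
97 ÷ 16 = 6 complete bars with 1 left over.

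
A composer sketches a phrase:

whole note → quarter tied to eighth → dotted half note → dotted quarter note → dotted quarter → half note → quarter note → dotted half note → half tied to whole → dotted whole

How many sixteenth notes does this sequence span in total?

118

Express everything in sixteenth notes: whole note = 16; quarter tied to eighth (quarter + eighth) = 6; dotted half note = 12; dotted quarter note = 6; dotted quarter = 6; half note = 8; quarter note = 4; dotted half note = 12; half tied to whole (half + whole) = 24; dotted whole = 24.
Total: 16 + 6 + 12 + 6 + 6 + 8 + 4 + 12 + 24 + 24 = 118 sixteenth notes.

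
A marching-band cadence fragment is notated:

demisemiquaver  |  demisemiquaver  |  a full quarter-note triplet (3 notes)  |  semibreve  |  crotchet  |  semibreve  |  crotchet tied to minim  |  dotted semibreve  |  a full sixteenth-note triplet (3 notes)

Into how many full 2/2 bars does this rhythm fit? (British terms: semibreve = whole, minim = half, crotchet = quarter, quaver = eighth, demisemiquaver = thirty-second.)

One bar of 2/2 = 32 thirty-second notes.
Express everything in thirty-second notes: demisemiquaver = 1; demisemiquaver = 1; a full quarter-note triplet (3 notes) (three triplet quarters span one half) = 16; semibreve = 32; crotchet = 8; semibreve = 32; crotchet tied to minim (crotchet + minim) = 24; dotted semibreve = 48; a full sixteenth-note triplet (3 notes) (three triplet sixteenths span one eighth) = 4.
Adding: 1 + 1 + 16 + 32 + 8 + 32 + 24 + 48 + 4 = 166.
166 ÷ 32 = 5 complete bars with 6 left over.

5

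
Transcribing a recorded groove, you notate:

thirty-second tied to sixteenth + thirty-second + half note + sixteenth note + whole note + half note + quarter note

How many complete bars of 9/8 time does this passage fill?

2

One bar of 9/8 = 36 thirty-second notes.
Working in thirty-second notes: thirty-second tied to sixteenth (thirty-second + sixteenth) = 3; thirty-second = 1; half note = 16; sixteenth note = 2; whole note = 32; half note = 16; quarter note = 8.
Total: 3 + 1 + 16 + 2 + 32 + 16 + 8 = 78.
78 ÷ 36 = 2 complete bars with 6 left over.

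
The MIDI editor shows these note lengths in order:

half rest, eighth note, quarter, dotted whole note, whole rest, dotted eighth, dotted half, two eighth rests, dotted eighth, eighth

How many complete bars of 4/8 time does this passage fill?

9

One bar of 4/8 = 8 sixteenth notes.
In sixteenth notes: half rest = 8; eighth note = 2; quarter = 4; dotted whole note = 24; whole rest = 16; dotted eighth = 3; dotted half = 12; eighth rest = 2; eighth rest = 2; dotted eighth = 3; eighth = 2.
Total: 8 + 2 + 4 + 24 + 16 + 3 + 12 + 2 + 2 + 3 + 2 = 78.
78 ÷ 8 = 9 complete bars with 6 left over.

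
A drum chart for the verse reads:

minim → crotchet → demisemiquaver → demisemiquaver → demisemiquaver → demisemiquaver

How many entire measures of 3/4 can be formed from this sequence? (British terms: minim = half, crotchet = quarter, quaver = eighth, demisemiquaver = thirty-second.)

1

One bar of 3/4 = 24 thirty-second notes.
Express everything in thirty-second notes: minim = 16; crotchet = 8; demisemiquaver = 1; demisemiquaver = 1; demisemiquaver = 1; demisemiquaver = 1.
Altogether 16 + 8 + 1 + 1 + 1 + 1 = 28.
28 ÷ 24 = 1 complete bar with 4 left over.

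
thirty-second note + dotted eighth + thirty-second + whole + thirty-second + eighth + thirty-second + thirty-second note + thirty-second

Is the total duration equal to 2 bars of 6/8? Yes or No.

One bar of 6/8 = 24 thirty-second notes, so 2 bars = 48.
Each duration in thirty-second notes: thirty-second note = 1; dotted eighth = 6; thirty-second = 1; whole = 32; thirty-second = 1; eighth = 4; thirty-second = 1; thirty-second note = 1; thirty-second = 1.
Adding: 1 + 6 + 1 + 32 + 1 + 4 + 1 + 1 + 1 = 48.
48 equals 48, so the answer is Yes.

Yes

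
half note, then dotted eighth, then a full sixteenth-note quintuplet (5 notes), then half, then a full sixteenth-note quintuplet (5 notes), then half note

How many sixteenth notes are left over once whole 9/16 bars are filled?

8

One bar of 9/16 = 9 sixteenth notes.
In sixteenth notes: half note = 8; dotted eighth = 3; a full sixteenth-note quintuplet (5 notes) (five quintuplet sixteenths span one quarter) = 4; half = 8; a full sixteenth-note quintuplet (5 notes) (five quintuplet sixteenths span one quarter) = 4; half note = 8.
Total: 8 + 3 + 4 + 8 + 4 + 8 = 35.
35 ÷ 9 = 3 complete bars with 8 sixteenth notes remaining.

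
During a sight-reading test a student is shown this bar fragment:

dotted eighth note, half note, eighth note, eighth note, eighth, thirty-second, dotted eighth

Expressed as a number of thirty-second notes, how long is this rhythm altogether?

41

Working in thirty-second notes: dotted eighth note = 6; half note = 16; eighth note = 4; eighth note = 4; eighth = 4; thirty-second = 1; dotted eighth = 6.
Altogether 6 + 16 + 4 + 4 + 4 + 1 + 6 = 41 thirty-second notes.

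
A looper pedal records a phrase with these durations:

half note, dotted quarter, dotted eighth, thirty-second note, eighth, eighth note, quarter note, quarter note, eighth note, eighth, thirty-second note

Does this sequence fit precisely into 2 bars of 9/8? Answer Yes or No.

No

One bar of 9/8 = 36 thirty-second notes, so 2 bars = 72.
Each duration in thirty-second notes: half note = 16; dotted quarter = 12; dotted eighth = 6; thirty-second note = 1; eighth = 4; eighth note = 4; quarter note = 8; quarter note = 8; eighth note = 4; eighth = 4; thirty-second note = 1.
Adding: 16 + 12 + 6 + 1 + 4 + 4 + 8 + 8 + 4 + 4 + 1 = 68.
68 falls short of 72, so the answer is No.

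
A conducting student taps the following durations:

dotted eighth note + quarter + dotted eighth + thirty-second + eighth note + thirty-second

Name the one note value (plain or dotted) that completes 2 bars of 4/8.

2 bars of 4/8 = 32 thirty-second notes.
In thirty-second notes: dotted eighth note = 6; quarter = 8; dotted eighth = 6; thirty-second = 1; eighth note = 4; thirty-second = 1.
Altogether 6 + 8 + 6 + 1 + 4 + 1 = 26.
Remaining: 32 − 26 = 6 thirty-second notes, which is a dotted eighth note.

dotted eighth note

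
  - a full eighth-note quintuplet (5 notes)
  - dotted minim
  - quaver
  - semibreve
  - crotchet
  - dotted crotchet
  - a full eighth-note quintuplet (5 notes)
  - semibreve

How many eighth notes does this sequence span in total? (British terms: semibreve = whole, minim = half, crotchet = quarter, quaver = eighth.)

Each duration in eighth notes: a full eighth-note quintuplet (5 notes) (five quintuplet eighths span one half) = 4; dotted minim = 6; quaver = 1; semibreve = 8; crotchet = 2; dotted crotchet = 3; a full eighth-note quintuplet (5 notes) (five quintuplet eighths span one half) = 4; semibreve = 8.
Sum: 4 + 6 + 1 + 8 + 2 + 3 + 4 + 8 = 36 eighth notes.

36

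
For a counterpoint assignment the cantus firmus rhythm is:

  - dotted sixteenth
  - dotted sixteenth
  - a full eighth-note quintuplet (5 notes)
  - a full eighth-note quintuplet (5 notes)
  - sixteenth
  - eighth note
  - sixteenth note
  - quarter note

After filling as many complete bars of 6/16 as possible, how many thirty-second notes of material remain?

6

One bar of 6/16 = 12 thirty-second notes.
Convert each value to thirty-second notes: dotted sixteenth = 3; dotted sixteenth = 3; a full eighth-note quintuplet (5 notes) (five quintuplet eighths span one half) = 16; a full eighth-note quintuplet (5 notes) (five quintuplet eighths span one half) = 16; sixteenth = 2; eighth note = 4; sixteenth note = 2; quarter note = 8.
Total: 3 + 3 + 16 + 16 + 2 + 4 + 2 + 8 = 54.
54 ÷ 12 = 4 complete bars with 6 thirty-second notes remaining.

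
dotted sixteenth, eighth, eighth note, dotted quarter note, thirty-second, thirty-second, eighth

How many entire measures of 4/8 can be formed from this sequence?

One bar of 4/8 = 16 thirty-second notes.
Convert each value to thirty-second notes: dotted sixteenth = 3; eighth = 4; eighth note = 4; dotted quarter note = 12; thirty-second = 1; thirty-second = 1; eighth = 4.
Sum: 3 + 4 + 4 + 12 + 1 + 1 + 4 = 29.
29 ÷ 16 = 1 complete bar with 13 left over.

1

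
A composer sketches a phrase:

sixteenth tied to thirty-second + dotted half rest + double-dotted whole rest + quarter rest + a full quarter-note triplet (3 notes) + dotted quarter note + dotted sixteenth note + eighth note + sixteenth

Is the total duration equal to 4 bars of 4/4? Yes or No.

One bar of 4/4 = 32 thirty-second notes, so 4 bars = 128.
Express everything in thirty-second notes: sixteenth tied to thirty-second (sixteenth + thirty-second) = 3; dotted half rest = 24; double-dotted whole rest = 56; quarter rest = 8; a full quarter-note triplet (3 notes) (three triplet quarters span one half) = 16; dotted quarter note = 12; dotted sixteenth note = 3; eighth note = 4; sixteenth = 2.
Sum: 3 + 24 + 56 + 8 + 16 + 12 + 3 + 4 + 2 = 128.
128 equals 128, so the answer is Yes.

Yes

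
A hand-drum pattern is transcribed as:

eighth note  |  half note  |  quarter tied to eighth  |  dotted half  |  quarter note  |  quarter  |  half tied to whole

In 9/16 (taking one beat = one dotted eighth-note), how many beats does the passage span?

20

One dotted eighth-note beat = 3 sixteenth notes.
Express everything in sixteenth notes: eighth note = 2; half note = 8; quarter tied to eighth (quarter + eighth) = 6; dotted half = 12; quarter note = 4; quarter = 4; half tied to whole (half + whole) = 24.
Altogether 2 + 8 + 6 + 12 + 4 + 4 + 24 = 60.
60 ÷ 3 = 20 beats.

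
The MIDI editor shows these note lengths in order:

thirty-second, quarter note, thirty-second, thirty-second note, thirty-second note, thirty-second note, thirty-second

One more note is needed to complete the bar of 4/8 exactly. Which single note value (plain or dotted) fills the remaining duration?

The bar of 4/8 = 16 thirty-second notes.
Working in thirty-second notes: thirty-second = 1; quarter note = 8; thirty-second = 1; thirty-second note = 1; thirty-second note = 1; thirty-second note = 1; thirty-second = 1.
Total: 1 + 8 + 1 + 1 + 1 + 1 + 1 = 14.
Remaining: 16 − 14 = 2 thirty-second notes, which is a sixteenth note.

sixteenth note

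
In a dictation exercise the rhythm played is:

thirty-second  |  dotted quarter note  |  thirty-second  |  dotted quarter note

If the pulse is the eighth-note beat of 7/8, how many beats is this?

One eighth-note beat = 4 thirty-second notes.
Each duration in thirty-second notes: thirty-second = 1; dotted quarter note = 12; thirty-second = 1; dotted quarter note = 12.
Sum: 1 + 12 + 1 + 12 = 26.
26 ÷ 4 = 6.5 beats.

6.5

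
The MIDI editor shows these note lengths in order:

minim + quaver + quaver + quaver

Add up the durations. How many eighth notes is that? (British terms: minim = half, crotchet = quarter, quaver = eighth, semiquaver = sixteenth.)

7

Convert each value to eighth notes: minim = 4; quaver = 1; quaver = 1; quaver = 1.
Sum: 4 + 1 + 1 + 1 = 7 eighth notes.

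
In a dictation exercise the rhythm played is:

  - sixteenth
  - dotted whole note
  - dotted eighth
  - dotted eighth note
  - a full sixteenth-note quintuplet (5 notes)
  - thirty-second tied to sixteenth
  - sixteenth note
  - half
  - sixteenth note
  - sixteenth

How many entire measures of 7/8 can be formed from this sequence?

One bar of 7/8 = 28 thirty-second notes.
In thirty-second notes: sixteenth = 2; dotted whole note = 48; dotted eighth = 6; dotted eighth note = 6; a full sixteenth-note quintuplet (5 notes) (five quintuplet sixteenths span one quarter) = 8; thirty-second tied to sixteenth (thirty-second + sixteenth) = 3; sixteenth note = 2; half = 16; sixteenth note = 2; sixteenth = 2.
Altogether 2 + 48 + 6 + 6 + 8 + 3 + 2 + 16 + 2 + 2 = 95.
95 ÷ 28 = 3 complete bars with 11 left over.

3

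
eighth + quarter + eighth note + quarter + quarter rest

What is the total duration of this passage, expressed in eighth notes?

Convert each value to eighth notes: eighth = 1; quarter = 2; eighth note = 1; quarter = 2; quarter rest = 2.
Total: 1 + 2 + 1 + 2 + 2 = 8 eighth notes.

8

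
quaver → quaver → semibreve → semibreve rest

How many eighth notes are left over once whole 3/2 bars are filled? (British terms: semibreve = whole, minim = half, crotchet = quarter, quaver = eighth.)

6

One bar of 3/2 = 12 eighth notes.
In eighth notes: quaver = 1; quaver = 1; semibreve = 8; semibreve rest = 8.
Total: 1 + 1 + 8 + 8 = 18.
18 ÷ 12 = 1 complete bar with 6 eighth notes remaining.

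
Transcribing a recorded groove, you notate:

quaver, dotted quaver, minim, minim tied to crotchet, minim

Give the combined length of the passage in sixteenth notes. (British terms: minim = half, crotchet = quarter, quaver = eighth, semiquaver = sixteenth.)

Express everything in sixteenth notes: quaver = 2; dotted quaver = 3; minim = 8; minim tied to crotchet (minim + crotchet) = 12; minim = 8.
Altogether 2 + 3 + 8 + 12 + 8 = 33 sixteenth notes.

33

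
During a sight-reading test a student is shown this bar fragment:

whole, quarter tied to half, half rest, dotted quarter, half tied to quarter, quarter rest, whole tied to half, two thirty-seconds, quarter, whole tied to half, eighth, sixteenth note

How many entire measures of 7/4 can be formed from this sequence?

One bar of 7/4 = 56 thirty-second notes.
Convert each value to thirty-second notes: whole = 32; quarter tied to half (quarter + half) = 24; half rest = 16; dotted quarter = 12; half tied to quarter (half + quarter) = 24; quarter rest = 8; whole tied to half (whole + half) = 48; thirty-second = 1; thirty-second = 1; quarter = 8; whole tied to half (whole + half) = 48; eighth = 4; sixteenth note = 2.
Total: 32 + 24 + 16 + 12 + 24 + 8 + 48 + 1 + 1 + 8 + 48 + 4 + 2 = 228.
228 ÷ 56 = 4 complete bars with 4 left over.

4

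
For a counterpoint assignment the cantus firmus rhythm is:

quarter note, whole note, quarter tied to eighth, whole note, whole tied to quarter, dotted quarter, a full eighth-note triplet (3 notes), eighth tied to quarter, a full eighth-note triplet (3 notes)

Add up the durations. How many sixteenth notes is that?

82

Convert each value to sixteenth notes: quarter note = 4; whole note = 16; quarter tied to eighth (quarter + eighth) = 6; whole note = 16; whole tied to quarter (whole + quarter) = 20; dotted quarter = 6; a full eighth-note triplet (3 notes) (three triplet eighths span one quarter) = 4; eighth tied to quarter (eighth + quarter) = 6; a full eighth-note triplet (3 notes) (three triplet eighths span one quarter) = 4.
Sum: 4 + 16 + 6 + 16 + 20 + 6 + 4 + 6 + 4 = 82 sixteenth notes.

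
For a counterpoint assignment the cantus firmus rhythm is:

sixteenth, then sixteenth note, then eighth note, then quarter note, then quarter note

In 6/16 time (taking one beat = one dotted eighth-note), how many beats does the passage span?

One dotted eighth-note beat = 3 sixteenth notes.
Express everything in sixteenth notes: sixteenth = 1; sixteenth note = 1; eighth note = 2; quarter note = 4; quarter note = 4.
Altogether 1 + 1 + 2 + 4 + 4 = 12.
12 ÷ 3 = 4 beats.

4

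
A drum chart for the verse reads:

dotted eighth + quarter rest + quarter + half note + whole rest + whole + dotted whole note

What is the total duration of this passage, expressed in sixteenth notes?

75

Express everything in sixteenth notes: dotted eighth = 3; quarter rest = 4; quarter = 4; half note = 8; whole rest = 16; whole = 16; dotted whole note = 24.
Sum: 3 + 4 + 4 + 8 + 16 + 16 + 24 = 75 sixteenth notes.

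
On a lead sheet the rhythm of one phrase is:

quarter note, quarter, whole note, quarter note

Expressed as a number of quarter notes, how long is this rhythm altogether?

Each duration in quarter notes: quarter note = 1; quarter = 1; whole note = 4; quarter note = 1.
Altogether 1 + 1 + 4 + 1 = 7 quarter notes.

7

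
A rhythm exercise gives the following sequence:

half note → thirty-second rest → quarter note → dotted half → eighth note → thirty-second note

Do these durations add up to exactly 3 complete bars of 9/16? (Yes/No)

One bar of 9/16 = 18 thirty-second notes, so 3 bars = 54.
Working in thirty-second notes: half note = 16; thirty-second rest = 1; quarter note = 8; dotted half = 24; eighth note = 4; thirty-second note = 1.
Sum: 16 + 1 + 8 + 24 + 4 + 1 = 54.
54 equals 54, so the answer is Yes.

Yes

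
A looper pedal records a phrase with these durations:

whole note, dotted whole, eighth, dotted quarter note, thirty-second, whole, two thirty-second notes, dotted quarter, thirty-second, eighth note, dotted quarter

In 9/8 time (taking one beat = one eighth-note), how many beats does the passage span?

40

One eighth-note beat = 4 thirty-second notes.
Convert each value to thirty-second notes: whole note = 32; dotted whole = 48; eighth = 4; dotted quarter note = 12; thirty-second = 1; whole = 32; thirty-second note = 1; thirty-second note = 1; dotted quarter = 12; thirty-second = 1; eighth note = 4; dotted quarter = 12.
Total: 32 + 48 + 4 + 12 + 1 + 32 + 1 + 1 + 12 + 1 + 4 + 12 = 160.
160 ÷ 4 = 40 beats.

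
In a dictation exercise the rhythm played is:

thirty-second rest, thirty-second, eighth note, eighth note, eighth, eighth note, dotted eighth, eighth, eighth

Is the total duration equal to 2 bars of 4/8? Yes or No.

One bar of 4/8 = 16 thirty-second notes, so 2 bars = 32.
In thirty-second notes: thirty-second rest = 1; thirty-second = 1; eighth note = 4; eighth note = 4; eighth = 4; eighth note = 4; dotted eighth = 6; eighth = 4; eighth = 4.
Adding: 1 + 1 + 4 + 4 + 4 + 4 + 6 + 4 + 4 = 32.
32 equals 32, so the answer is Yes.

Yes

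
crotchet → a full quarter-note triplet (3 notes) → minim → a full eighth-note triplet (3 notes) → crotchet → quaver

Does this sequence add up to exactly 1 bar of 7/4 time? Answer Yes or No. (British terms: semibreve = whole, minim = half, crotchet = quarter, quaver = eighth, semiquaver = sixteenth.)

No

One bar of 7/4 = 14 eighth notes.
Convert each value to eighth notes: crotchet = 2; a full quarter-note triplet (3 notes) (three triplet quarters span one half) = 4; minim = 4; a full eighth-note triplet (3 notes) (three triplet eighths span one quarter) = 2; crotchet = 2; quaver = 1.
Adding: 2 + 4 + 4 + 2 + 2 + 1 = 15.
15 exceeds 14, so the answer is No.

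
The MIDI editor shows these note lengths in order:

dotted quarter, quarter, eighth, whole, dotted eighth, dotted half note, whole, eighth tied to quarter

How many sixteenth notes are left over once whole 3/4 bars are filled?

5

One bar of 3/4 = 12 sixteenth notes.
Convert each value to sixteenth notes: dotted quarter = 6; quarter = 4; eighth = 2; whole = 16; dotted eighth = 3; dotted half note = 12; whole = 16; eighth tied to quarter (eighth + quarter) = 6.
Adding: 6 + 4 + 2 + 16 + 3 + 12 + 16 + 6 = 65.
65 ÷ 12 = 5 complete bars with 5 sixteenth notes remaining.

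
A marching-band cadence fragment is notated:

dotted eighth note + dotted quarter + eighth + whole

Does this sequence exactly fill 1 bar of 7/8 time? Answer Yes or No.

No

One bar of 7/8 = 14 sixteenth notes.
Working in sixteenth notes: dotted eighth note = 3; dotted quarter = 6; eighth = 2; whole = 16.
Total: 3 + 6 + 2 + 16 = 27.
27 exceeds 14, so the answer is No.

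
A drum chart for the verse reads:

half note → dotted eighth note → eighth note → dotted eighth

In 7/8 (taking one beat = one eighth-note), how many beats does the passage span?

8

One eighth-note beat = 2 sixteenth notes.
Working in sixteenth notes: half note = 8; dotted eighth note = 3; eighth note = 2; dotted eighth = 3.
Total: 8 + 3 + 2 + 3 = 16.
16 ÷ 2 = 8 beats.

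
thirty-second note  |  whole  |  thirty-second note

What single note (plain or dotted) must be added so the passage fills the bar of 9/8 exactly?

The bar of 9/8 = 36 thirty-second notes.
Express everything in thirty-second notes: thirty-second note = 1; whole = 32; thirty-second note = 1.
Total: 1 + 32 + 1 = 34.
Remaining: 36 − 34 = 2 thirty-second notes, which is a sixteenth note.

sixteenth note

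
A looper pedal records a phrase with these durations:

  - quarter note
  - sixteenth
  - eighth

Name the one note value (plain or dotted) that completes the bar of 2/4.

sixteenth note

The bar of 2/4 = 8 sixteenth notes.
Each duration in sixteenth notes: quarter note = 4; sixteenth = 1; eighth = 2.
Altogether 4 + 1 + 2 = 7.
Remaining: 8 − 7 = 1 sixteenth note, which is a sixteenth note.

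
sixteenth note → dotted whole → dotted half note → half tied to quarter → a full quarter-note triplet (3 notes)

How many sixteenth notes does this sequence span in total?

57

Express everything in sixteenth notes: sixteenth note = 1; dotted whole = 24; dotted half note = 12; half tied to quarter (half + quarter) = 12; a full quarter-note triplet (3 notes) (three triplet quarters span one half) = 8.
Sum: 1 + 24 + 12 + 12 + 8 = 57 sixteenth notes.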